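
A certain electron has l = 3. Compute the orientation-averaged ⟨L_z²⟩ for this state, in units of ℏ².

m_l runs from −3 to 3, i.e. {-3, -2, -1, 0, 1, 2, 3}.
⟨L_z²⟩ = ℏ²·l(l+1)/3 = 4ℏ².

⟨L_z²⟩ = 4 ℏ²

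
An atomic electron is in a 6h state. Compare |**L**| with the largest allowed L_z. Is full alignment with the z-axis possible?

For 6h, l = 5.
|L| = √30 ℏ ≈ 5.4772ℏ, while L_z,max = lℏ = 5ℏ.
Since |L| > L_z,max, the vector can never point exactly along z; the closest it comes is θ_min = arccos(5/√30) ≈ 24.1°.

No: L_z,max = 5ℏ < |L| = √30 ℏ ≈ 5.477ℏ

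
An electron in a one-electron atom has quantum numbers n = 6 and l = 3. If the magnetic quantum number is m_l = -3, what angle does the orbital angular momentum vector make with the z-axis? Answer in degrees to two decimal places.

θ ≈ 150.00°

|L|² = l(l+1)ℏ² = 12ℏ², so |L| = 2√3 ℏ.
L_z = m_l ℏ = −3ℏ.
cos θ = L_z/|L| = -3/√12, so θ ≈ 150.00°.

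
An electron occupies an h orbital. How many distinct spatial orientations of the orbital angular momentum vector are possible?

An h state has l = 5.
The number of m_l values is 2l + 1 = 2·5 + 1 = 11.

11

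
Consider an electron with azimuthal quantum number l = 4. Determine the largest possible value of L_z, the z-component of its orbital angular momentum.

L_z = m_l ℏ with m_l ∈ {−4, …, 4}; the maximum is m_l = 4.

L_z,max = 4ℏ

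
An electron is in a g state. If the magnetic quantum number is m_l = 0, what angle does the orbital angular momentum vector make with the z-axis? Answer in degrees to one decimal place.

The letter g corresponds to l = 4.
|L| = √(l(l+1)) ℏ = 2√5 ℏ.
L_z = m_l ℏ = 0ℏ.
cos θ = L_z/|L| = 0/√20, so θ ≈ 90.0°.

θ ≈ 90.0°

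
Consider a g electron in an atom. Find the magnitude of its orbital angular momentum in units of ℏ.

|L| = 2√5 ℏ ≈ 4.472ℏ

The letter g corresponds to l = 4.
|L| = ℏ√(l(l+1)) = ℏ√(4·5) = 2√5 ℏ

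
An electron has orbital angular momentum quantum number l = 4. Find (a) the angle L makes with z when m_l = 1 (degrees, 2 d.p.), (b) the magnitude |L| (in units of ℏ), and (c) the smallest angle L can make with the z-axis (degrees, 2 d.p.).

θ(m_l=1) ≈ 77.08°; |L| = 2√5 ℏ ≈ 4.472ℏ; θ_min ≈ 26.57°

For m_l = 1: cos θ = 1/√20, θ ≈ 77.08°.
|L| = ℏ√(4·5) = 2√5 ℏ ≈ 4.472ℏ.
cos θ_min = 4/√20, so θ_min ≈ 26.57°.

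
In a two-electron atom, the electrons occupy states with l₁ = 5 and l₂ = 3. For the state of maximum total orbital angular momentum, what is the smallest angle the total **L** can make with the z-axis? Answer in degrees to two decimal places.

θ_min ≈ 19.47°

By the triangle rule, |l₁ − l₂| ≤ L ≤ l₁ + l₂.
Allowed values: L = 2, 3, 4, 5, 6, 7, 8.
The maximum is L = 8, with |L_tot| = ℏ√(8·9) = 6√2 ℏ.
The minimum angle with z is arccos(8/√72) ≈ 19.47°.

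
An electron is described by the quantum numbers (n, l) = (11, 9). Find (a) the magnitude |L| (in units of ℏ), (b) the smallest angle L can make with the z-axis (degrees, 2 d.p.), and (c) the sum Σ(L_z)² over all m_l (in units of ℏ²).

|L| = ℏ√(9·10) = 3√10 ℏ ≈ 9.487ℏ.
cos θ_min = 9/√90, so θ_min ≈ 18.43°.
Σ m_l² = 570, so Σ(L_z)² = 570 ℏ².

|L| = 3√10 ℏ ≈ 9.487ℏ; θ_min ≈ 18.43°; Σ(L_z)² = 570 ℏ²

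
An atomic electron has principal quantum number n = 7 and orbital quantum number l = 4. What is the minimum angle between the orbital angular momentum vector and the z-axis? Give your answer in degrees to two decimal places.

θ_min ≈ 26.57°

|L| = √(l(l+1)) ℏ = 2√5 ℏ.
The smallest angle corresponds to the largest L_z, i.e. m_l = l = 4, giving L_z = 4ℏ.
cos θ_min = 4/√20, so θ_min ≈ 26.57°.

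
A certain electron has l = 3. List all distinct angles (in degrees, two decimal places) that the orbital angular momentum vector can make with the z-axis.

|L|² = l(l+1)ℏ² = 12ℏ², so |L| = 2√3 ℏ.
cos θ = m_l/√12 for each m_l ∈ {-3, -2, -1, 0, 1, 2, 3}.

θ ∈ {30.00°, 54.74°, 73.22°, 90.00°, 106.78°, 125.26°, 150.00°}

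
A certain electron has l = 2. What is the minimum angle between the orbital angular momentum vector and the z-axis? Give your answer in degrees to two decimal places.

|L|² = l(l+1)ℏ² = 6ℏ², so |L| = √6 ℏ.
The smallest angle corresponds to the largest L_z, i.e. m_l = l = 2, giving L_z = 2ℏ.
cos θ_min = 2/√6, so θ_min ≈ 35.26°.

θ_min ≈ 35.26°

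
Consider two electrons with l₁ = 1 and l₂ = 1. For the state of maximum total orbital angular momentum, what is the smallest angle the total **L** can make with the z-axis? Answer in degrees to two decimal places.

The total orbital quantum number L ranges from |l₁ − l₂| to l₁ + l₂ in integer steps.
L ∈ {0, 1, 2}.
The maximum is L = 2, with |L_tot| = ℏ√(2·3) = √6 ℏ.
The minimum angle with z is arccos(2/√6) ≈ 35.26°.

θ_min ≈ 35.26°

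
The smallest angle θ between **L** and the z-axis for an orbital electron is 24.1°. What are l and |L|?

At minimum angle, m_l = l, so cos θ = l/√(l(l+1)); cos²θ = l/(l+1) = 0.8333.
l = cos²θ/sin²θ ≈ 5.
Then |L| = ℏ√(5·6) = √30 ℏ.

l = 5, |L| = √30 ℏ ≈ 5.477ℏ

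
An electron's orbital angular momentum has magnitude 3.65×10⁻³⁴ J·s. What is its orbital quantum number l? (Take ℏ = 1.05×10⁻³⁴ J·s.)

Dividing by ℏ: |L|/ℏ ≈ 3.476.
(|L|/ℏ)² = l(l+1) ≈ 12.08 ⇒ l = 3.

l = 3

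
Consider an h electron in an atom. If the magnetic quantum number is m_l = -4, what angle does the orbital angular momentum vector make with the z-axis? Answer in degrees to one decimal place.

For an h orbital, l = 5.
|L|² = l(l+1)ℏ² = 30ℏ², so |L| = √30 ℏ.
L_z = m_l ℏ = −4ℏ.
cos θ = L_z/|L| = -4/√30, so θ ≈ 136.9°.

θ ≈ 136.9°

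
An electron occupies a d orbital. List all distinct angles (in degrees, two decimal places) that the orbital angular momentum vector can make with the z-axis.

θ ∈ {35.26°, 65.91°, 90.00°, 114.09°, 144.74°}

For a d orbital, l = 2.
|L| = ℏ√(l(l+1)) = √6 ℏ.
cos θ = m_l/√6 for each m_l ∈ {-2, -1, 0, 1, 2}.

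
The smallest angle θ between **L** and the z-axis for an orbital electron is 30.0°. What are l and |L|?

l = 3, |L| = 2√3 ℏ ≈ 3.464ℏ

cos θ_min = l/√(l(l+1)) = √(l/(l+1)), so l/(l+1) = cos²(30.0°) = 0.7500.
Thus l = 0.7500/(1 − 0.7500) ≈ 3.
Then |L| = ℏ√(3·4) = 2√3 ℏ.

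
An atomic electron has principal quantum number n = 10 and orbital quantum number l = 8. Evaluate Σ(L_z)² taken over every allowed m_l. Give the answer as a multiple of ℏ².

m_l runs from −8 to 8, i.e. {-8, -7, -6, -5, -4, -3, -2, -1, 0, 1, 2, 3, 4, 5, 6, 7, 8}.
Σ m_l² = l(l+1)(2l+1)/3 = 8·9·17/3 = 408.

Σ(L_z)² = 408 ℏ²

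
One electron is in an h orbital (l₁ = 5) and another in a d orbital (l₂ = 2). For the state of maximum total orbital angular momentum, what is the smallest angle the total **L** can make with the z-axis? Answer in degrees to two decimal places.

θ_min ≈ 20.70°

L runs from |5 − 2| = 3 to 5 + 2 = 7.
So L can be 3, 4, 5, 6, 7.
The maximum is L = 7, with |L_tot| = ℏ√(7·8) = 2√14 ℏ.
The minimum angle with z is arccos(7/√56) ≈ 20.70°.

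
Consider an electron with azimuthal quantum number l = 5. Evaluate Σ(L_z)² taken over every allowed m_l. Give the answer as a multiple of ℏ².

m_l runs from −5 to 5, i.e. {-5, -4, -3, -2, -1, 0, 1, 2, 3, 4, 5}.
Σ m_l² = 2·(1 + 4 + 9 + 16 + 25) = 110.

Σ(L_z)² = 110 ℏ²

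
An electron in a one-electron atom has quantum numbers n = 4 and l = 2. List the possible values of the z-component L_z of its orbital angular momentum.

L_z ∈ {−2ℏ, −ℏ, 0, ℏ, 2ℏ}

L_z = m_l ℏ with m_l ranging from −l to +l in integer steps.
For l = 2: m_l ∈ {-2, -1, 0, 1, 2}.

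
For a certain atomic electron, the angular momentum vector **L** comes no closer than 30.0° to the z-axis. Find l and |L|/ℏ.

At minimum angle, m_l = l, so cos θ = l/√(l(l+1)); cos²θ = l/(l+1) = 0.7500.
Solving: l = 3.
Then |L| = ℏ√(3·4) = 2√3 ℏ.

l = 3, |L| = 2√3 ℏ ≈ 3.464ℏ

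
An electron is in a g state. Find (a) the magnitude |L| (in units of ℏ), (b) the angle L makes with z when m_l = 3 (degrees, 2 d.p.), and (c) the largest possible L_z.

For a g orbital, l = 4.
|L| = ℏ√(4·5) = 2√5 ℏ ≈ 4.472ℏ.
For m_l = 3: cos θ = 3/√20, θ ≈ 47.87°.
L_z,max = lℏ = 4ℏ.

|L| = 2√5 ℏ ≈ 4.472ℏ; θ(m_l=3) ≈ 47.87°; L_z,max = 4ℏ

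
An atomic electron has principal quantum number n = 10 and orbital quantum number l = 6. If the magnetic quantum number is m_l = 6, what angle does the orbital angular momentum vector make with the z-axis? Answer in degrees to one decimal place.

|L| = ℏ√(l(l+1)) = √42 ℏ.
L_z = m_l ℏ = 6ℏ.
cos θ = L_z/|L| = 6/√42, so θ ≈ 22.2°.

θ ≈ 22.2°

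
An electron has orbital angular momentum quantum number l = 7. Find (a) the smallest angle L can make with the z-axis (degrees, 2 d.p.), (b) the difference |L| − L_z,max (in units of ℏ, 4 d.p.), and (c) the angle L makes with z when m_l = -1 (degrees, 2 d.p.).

θ_min ≈ 20.70°; |L|−L_z,max ≈ 0.4833ℏ; θ(m_l=-1) ≈ 97.68°

cos θ_min = 7/√56, so θ_min ≈ 20.70°.
|L| − L_z,max = (2√14 − 7)ℏ ≈ 0.4833ℏ.
For m_l = -1: cos θ = -1/√56, θ ≈ 97.68°.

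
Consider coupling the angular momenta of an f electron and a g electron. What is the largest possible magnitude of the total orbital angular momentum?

Angular momentum addition gives L = |l₁ − l₂|, …, l₁ + l₂.
Allowed values: L = 1, 2, 3, 4, 5, 6, 7.
The largest magnitude corresponds to L = 7: |L_tot| = ℏ√(7·8) = 2√14 ℏ.

|L_tot|_max = 2√14 ℏ ≈ 7.483ℏ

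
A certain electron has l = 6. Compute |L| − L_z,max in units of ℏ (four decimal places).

|L| − L_z,max ≈ 0.4807ℏ

|L| = √42 ℏ ≈ 6.4807ℏ, while L_z,max = lℏ = 6ℏ.
The difference is (√42 − 6)ℏ ≈ 0.4807ℏ.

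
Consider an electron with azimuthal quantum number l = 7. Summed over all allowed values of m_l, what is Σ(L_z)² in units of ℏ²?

Σ(L_z)² = 280 ℏ²

m_l ∈ {-7, -6, -5, -4, -3, -2, -1, 0, 1, 2, 3, 4, 5, 6, 7}.
Σ m_l² = 2·(1 + 4 + 9 + 16 + 25 + 36 + 49) = 280.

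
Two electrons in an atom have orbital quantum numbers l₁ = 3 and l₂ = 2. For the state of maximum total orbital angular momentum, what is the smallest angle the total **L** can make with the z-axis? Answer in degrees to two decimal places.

The total orbital quantum number L ranges from |l₁ − l₂| to l₁ + l₂ in integer steps.
L ∈ {1, 2, 3, 4, 5}.
The maximum is L = 5, with |L_tot| = ℏ√(5·6) = √30 ℏ.
The minimum angle with z is arccos(5/√30) ≈ 24.09°.

θ_min ≈ 24.09°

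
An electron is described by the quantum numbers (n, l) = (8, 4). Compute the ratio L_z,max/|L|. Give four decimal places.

|L| = 2√5 ℏ ≈ 4.4721ℏ, while L_z,max = lℏ = 4ℏ.
L_z,max/|L| = 4/√20 = 0.8944.

L_z,max/|L| = 0.8944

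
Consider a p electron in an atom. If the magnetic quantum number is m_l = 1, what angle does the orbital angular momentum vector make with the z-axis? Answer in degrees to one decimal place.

θ ≈ 45.0°

For a p orbital, l = 1.
|L|² = l(l+1)ℏ² = 2ℏ², so |L| = √2 ℏ.
L_z = m_l ℏ = 1ℏ.
cos θ = L_z/|L| = 1/√2, so θ ≈ 45.0°.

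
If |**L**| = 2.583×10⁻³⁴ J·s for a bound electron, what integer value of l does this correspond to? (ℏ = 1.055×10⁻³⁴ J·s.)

Dividing by ℏ: |L|/ℏ ≈ 2.448.
(|L|/ℏ)² = l(l+1) ≈ 5.99 ⇒ l = 2.

l = 2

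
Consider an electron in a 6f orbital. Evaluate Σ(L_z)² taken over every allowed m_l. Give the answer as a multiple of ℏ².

Σ(L_z)² = 28 ℏ²

6f means n = 6, l = 3.
m_l ∈ {-3, -2, -1, 0, 1, 2, 3}.
Σ m_l² = 2·(1 + 4 + 9) = 28.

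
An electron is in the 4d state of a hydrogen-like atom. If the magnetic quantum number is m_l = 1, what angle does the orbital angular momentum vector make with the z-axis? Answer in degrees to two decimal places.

4d means n = 4, l = 2.
|L| = √(l(l+1)) ℏ = √6 ℏ.
L_z = m_l ℏ = 1ℏ.
cos θ = L_z/|L| = 1/√6, so θ ≈ 65.91°.

θ ≈ 65.91°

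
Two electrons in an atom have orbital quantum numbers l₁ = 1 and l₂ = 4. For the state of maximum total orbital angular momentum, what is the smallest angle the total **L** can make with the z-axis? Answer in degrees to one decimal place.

L runs from |1 − 4| = 3 to 1 + 4 = 5.
L ∈ {3, 4, 5}.
The maximum is L = 5, with |L_tot| = ℏ√(5·6) = √30 ℏ.
The minimum angle with z is arccos(5/√30) ≈ 24.1°.

θ_min ≈ 24.1°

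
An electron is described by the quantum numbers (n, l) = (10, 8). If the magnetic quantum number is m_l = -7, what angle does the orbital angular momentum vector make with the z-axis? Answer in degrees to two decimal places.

|L| = √(l(l+1)) ℏ = 6√2 ℏ.
L_z = m_l ℏ = −7ℏ.
cos θ = L_z/|L| = -7/√72, so θ ≈ 145.58°.

θ ≈ 145.58°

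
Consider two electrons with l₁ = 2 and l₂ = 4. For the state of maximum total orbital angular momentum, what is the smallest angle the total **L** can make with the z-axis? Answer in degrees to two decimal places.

L runs from |2 − 4| = 2 to 2 + 4 = 6.
L ∈ {2, 3, 4, 5, 6}.
The maximum is L = 6, with |L_tot| = ℏ√(6·7) = √42 ℏ.
The minimum angle with z is arccos(6/√42) ≈ 22.21°.

θ_min ≈ 22.21°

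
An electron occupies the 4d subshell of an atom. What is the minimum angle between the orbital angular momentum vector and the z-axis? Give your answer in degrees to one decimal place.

θ_min ≈ 35.3°

4d means n = 4, l = 2.
|L| = √(l(l+1)) ℏ = √6 ℏ.
The smallest angle corresponds to the largest L_z, i.e. m_l = l = 2, giving L_z = 2ℏ.
cos θ_min = 2/√6, so θ_min ≈ 35.3°.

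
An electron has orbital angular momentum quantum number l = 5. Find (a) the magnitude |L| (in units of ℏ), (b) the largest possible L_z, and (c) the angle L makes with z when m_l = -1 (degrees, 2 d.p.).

|L| = √30 ℏ ≈ 5.477ℏ; L_z,max = 5ℏ; θ(m_l=-1) ≈ 100.52°

|L| = ℏ√(5·6) = √30 ℏ ≈ 5.477ℏ.
L_z,max = lℏ = 5ℏ.
For m_l = -1: cos θ = -1/√30, θ ≈ 100.52°.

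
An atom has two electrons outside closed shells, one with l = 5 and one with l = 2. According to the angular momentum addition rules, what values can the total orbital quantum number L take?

L = 3, 4, 5, 6, 7

L runs from |5 − 2| = 3 to 5 + 2 = 7.
Allowed values: L = 3, 4, 5, 6, 7.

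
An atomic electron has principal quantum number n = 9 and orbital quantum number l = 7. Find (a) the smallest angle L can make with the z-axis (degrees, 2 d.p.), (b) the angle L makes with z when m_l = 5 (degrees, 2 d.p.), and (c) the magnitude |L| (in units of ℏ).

θ_min ≈ 20.70°; θ(m_l=5) ≈ 48.08°; |L| = 2√14 ℏ ≈ 7.483ℏ

cos θ_min = 7/√56, so θ_min ≈ 20.70°.
For m_l = 5: cos θ = 5/√56, θ ≈ 48.08°.
|L| = ℏ√(7·8) = 2√14 ℏ ≈ 7.483ℏ.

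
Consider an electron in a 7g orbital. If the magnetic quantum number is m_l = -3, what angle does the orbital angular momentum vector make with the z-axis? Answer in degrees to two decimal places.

θ ≈ 132.13°

The 7g subshell has l = 4.
|L| = ℏ√(l(l+1)) = 2√5 ℏ.
L_z = m_l ℏ = −3ℏ.
cos θ = L_z/|L| = -3/√20, so θ ≈ 132.13°.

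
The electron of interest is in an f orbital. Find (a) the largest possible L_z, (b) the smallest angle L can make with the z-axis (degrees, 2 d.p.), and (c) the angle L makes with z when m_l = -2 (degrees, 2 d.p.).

An f state has l = 3.
L_z,max = lℏ = 3ℏ.
cos θ_min = 3/√12, so θ_min ≈ 30.00°.
For m_l = -2: cos θ = -2/√12, θ ≈ 125.26°.

L_z,max = 3ℏ; θ_min ≈ 30.00°; θ(m_l=-2) ≈ 125.26°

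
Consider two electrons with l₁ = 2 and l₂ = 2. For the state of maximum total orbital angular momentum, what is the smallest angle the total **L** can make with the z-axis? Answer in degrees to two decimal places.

The total orbital quantum number L ranges from |l₁ − l₂| to l₁ + l₂ in integer steps.
So L can be 0, 1, 2, 3, 4.
The maximum is L = 4, with |L_tot| = ℏ√(4·5) = 2√5 ℏ.
The minimum angle with z is arccos(4/√20) ≈ 26.57°.

θ_min ≈ 26.57°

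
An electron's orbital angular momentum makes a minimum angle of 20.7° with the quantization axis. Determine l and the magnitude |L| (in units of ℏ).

l = 7, |L| = 2√14 ℏ ≈ 7.483ℏ

cos θ_min = l/√(l(l+1)) = √(l/(l+1)), so l/(l+1) = cos²(20.7°) = 0.8751.
l = cos²θ/sin²θ ≈ 7.
Then |L| = ℏ√(7·8) = 2√14 ℏ.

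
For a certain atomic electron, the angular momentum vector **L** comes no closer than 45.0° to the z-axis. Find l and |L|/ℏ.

l = 1, |L| = √2 ℏ ≈ 1.414ℏ

At minimum angle, m_l = l, so cos θ = l/√(l(l+1)); cos²θ = l/(l+1) = 0.5000.
Solving: l = 1.
Then |L| = ℏ√(1·2) = √2 ℏ.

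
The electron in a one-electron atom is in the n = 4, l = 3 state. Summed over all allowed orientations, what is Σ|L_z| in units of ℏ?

m_l ∈ {-3, -2, -1, 0, 1, 2, 3}.
Σ|m_l| = 2·3(3+1)/2 = 12.

Σ|L_z| = 12 ℏ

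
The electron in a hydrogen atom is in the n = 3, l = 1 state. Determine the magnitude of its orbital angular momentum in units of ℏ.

|L| = √2 ℏ ≈ 1.414ℏ

|L| = ℏ√(l(l+1)) = ℏ√(1·2) = √2 ℏ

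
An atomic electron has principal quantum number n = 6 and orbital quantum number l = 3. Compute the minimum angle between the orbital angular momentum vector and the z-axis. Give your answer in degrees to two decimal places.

θ_min ≈ 30.00°

|L|² = l(l+1)ℏ² = 12ℏ², so |L| = 2√3 ℏ.
The smallest angle corresponds to the largest L_z, i.e. m_l = l = 3, giving L_z = 3ℏ.
cos θ_min = 3/√12, so θ_min ≈ 30.00°.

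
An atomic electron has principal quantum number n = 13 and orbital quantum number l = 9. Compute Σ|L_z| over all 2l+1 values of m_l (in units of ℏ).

m_l runs from −9 to 9, i.e. {-9, -8, -7, -6, -5, -4, -3, -2, -1, 0, 1, 2, 3, 4, 5, 6, 7, 8, 9}.
Σ|m_l| = 2(1+2+…+9) = 90.

Σ|L_z| = 90 ℏ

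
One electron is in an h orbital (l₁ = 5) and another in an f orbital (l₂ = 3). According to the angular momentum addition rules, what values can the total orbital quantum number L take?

L = 2, 3, 4, 5, 6, 7, 8

Angular momentum addition gives L = |l₁ − l₂|, …, l₁ + l₂.
Allowed values: L = 2, 3, 4, 5, 6, 7, 8.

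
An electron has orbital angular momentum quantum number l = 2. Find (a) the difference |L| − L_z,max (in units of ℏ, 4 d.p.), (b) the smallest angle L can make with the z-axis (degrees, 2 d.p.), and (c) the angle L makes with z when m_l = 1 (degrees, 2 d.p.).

|L| − L_z,max = (√6 − 2)ℏ ≈ 0.4495ℏ.
cos θ_min = 2/√6, so θ_min ≈ 35.26°.
For m_l = 1: cos θ = 1/√6, θ ≈ 65.91°.

|L|−L_z,max ≈ 0.4495ℏ; θ_min ≈ 35.26°; θ(m_l=1) ≈ 65.91°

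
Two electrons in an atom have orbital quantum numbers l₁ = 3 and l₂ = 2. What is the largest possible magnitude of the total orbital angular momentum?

|L_tot|_max = √30 ℏ ≈ 5.477ℏ

Angular momentum addition gives L = |l₁ − l₂|, …, l₁ + l₂.
Allowed values: L = 1, 2, 3, 4, 5.
The largest magnitude corresponds to L = 5: |L_tot| = ℏ√(5·6) = √30 ℏ.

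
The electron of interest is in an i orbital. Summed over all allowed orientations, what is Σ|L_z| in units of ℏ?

Σ|L_z| = 42 ℏ

An i state has l = 6.
m_l ∈ {-6, -5, -4, -3, -2, -1, 0, 1, 2, 3, 4, 5, 6}.
Σ|m_l| = 2(1+2+…+6) = 42.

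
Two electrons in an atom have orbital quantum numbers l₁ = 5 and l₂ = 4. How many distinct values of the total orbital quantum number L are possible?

Angular momentum addition gives L = |l₁ − l₂|, …, l₁ + l₂.
Allowed values: L = 1, 2, 3, 4, 5, 6, 7, 8, 9.
That is 9 values.

9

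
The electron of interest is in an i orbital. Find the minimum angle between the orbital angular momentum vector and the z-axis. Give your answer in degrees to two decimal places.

An i state has l = 6.
|L| = √(l(l+1)) ℏ = √42 ℏ.
The smallest angle corresponds to the largest L_z, i.e. m_l = l = 6, giving L_z = 6ℏ.
cos θ_min = 6/√42, so θ_min ≈ 22.21°.

θ_min ≈ 22.21°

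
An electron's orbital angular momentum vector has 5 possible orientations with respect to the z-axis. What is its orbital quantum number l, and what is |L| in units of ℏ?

5 = 2l + 1, so l = (5−1)/2 = 2.
Then |L| = √(l(l+1)) ℏ = √6 ℏ.

l = 2, |L| = √6 ℏ ≈ 2.449ℏ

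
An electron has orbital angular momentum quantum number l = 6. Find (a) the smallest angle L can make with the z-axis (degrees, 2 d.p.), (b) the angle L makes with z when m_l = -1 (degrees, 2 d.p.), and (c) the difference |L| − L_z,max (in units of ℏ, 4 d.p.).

cos θ_min = 6/√42, so θ_min ≈ 22.21°.
For m_l = -1: cos θ = -1/√42, θ ≈ 98.88°.
|L| − L_z,max = (√42 − 6)ℏ ≈ 0.4807ℏ.

θ_min ≈ 22.21°; θ(m_l=-1) ≈ 98.88°; |L|−L_z,max ≈ 0.4807ℏ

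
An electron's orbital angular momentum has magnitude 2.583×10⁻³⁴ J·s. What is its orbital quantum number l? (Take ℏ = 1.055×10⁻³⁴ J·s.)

Dividing by ℏ: |L|/ℏ ≈ 2.448.
l(l+1) ≈ 2.448² ≈ 5.99, so l = 2.

l = 2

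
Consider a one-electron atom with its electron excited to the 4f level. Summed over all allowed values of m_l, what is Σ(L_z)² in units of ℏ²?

Σ(L_z)² = 28 ℏ²

The 4f level has l = 3.
m_l ∈ {-3, -2, -1, 0, 1, 2, 3}.
Σ m_l² = l(l+1)(2l+1)/3 = 3·4·7/3 = 28.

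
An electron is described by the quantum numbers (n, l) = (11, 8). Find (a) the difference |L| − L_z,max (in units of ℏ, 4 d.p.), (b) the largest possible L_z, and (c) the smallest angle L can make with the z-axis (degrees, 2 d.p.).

|L| − L_z,max = (6√2 − 8)ℏ ≈ 0.4853ℏ.
L_z,max = lℏ = 8ℏ.
cos θ_min = 8/√72, so θ_min ≈ 19.47°.

|L|−L_z,max ≈ 0.4853ℏ; L_z,max = 8ℏ; θ_min ≈ 19.47°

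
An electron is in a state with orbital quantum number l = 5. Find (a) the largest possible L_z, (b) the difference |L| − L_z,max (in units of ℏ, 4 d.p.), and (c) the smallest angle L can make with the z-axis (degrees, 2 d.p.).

L_z,max = lℏ = 5ℏ.
|L| − L_z,max = (√30 − 5)ℏ ≈ 0.4772ℏ.
cos θ_min = 5/√30, so θ_min ≈ 24.09°.

L_z,max = 5ℏ; |L|−L_z,max ≈ 0.4772ℏ; θ_min ≈ 24.09°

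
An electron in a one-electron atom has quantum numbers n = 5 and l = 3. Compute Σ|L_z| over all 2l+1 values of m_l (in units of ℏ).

Σ|L_z| = 12 ℏ

The allowed m_l values are -3, -2, -1, 0, 1, 2, 3.
Σ|m_l| = 2·3(3+1)/2 = 12.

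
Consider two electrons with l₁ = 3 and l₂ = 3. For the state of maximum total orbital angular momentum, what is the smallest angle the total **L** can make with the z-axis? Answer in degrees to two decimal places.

By the triangle rule, |l₁ − l₂| ≤ L ≤ l₁ + l₂.
Allowed values: L = 0, 1, 2, 3, 4, 5, 6.
The maximum is L = 6, with |L_tot| = ℏ√(6·7) = √42 ℏ.
The minimum angle with z is arccos(6/√42) ≈ 22.21°.

θ_min ≈ 22.21°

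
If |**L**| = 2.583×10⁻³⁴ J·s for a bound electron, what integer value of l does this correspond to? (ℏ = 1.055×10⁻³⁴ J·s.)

l = 2

In units of ℏ, |L| ≈ 2.448.
l(l+1) ≈ 2.448² ≈ 5.99, so l = 2.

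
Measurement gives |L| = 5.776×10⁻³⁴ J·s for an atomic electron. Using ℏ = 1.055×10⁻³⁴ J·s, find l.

Dividing by ℏ: |L|/ℏ ≈ 5.475.
Set l(l+1) = 29.97; the integer solution is l = 5.

l = 5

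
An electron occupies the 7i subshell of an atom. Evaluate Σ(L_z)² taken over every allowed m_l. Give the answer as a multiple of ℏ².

The 7i subshell has l = 6.
m_l ∈ {-6, -5, -4, -3, -2, -1, 0, 1, 2, 3, 4, 5, 6}.
Summing m² from −6 to 6: Σ m_l² = 182.

Σ(L_z)² = 182 ℏ²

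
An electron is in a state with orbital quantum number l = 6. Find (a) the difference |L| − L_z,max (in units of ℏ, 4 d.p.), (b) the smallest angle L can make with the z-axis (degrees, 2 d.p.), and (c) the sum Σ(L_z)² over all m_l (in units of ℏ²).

|L|−L_z,max ≈ 0.4807ℏ; θ_min ≈ 22.21°; Σ(L_z)² = 182 ℏ²

|L| − L_z,max = (√42 − 6)ℏ ≈ 0.4807ℏ.
cos θ_min = 6/√42, so θ_min ≈ 22.21°.
Σ m_l² = 182, so Σ(L_z)² = 182 ℏ².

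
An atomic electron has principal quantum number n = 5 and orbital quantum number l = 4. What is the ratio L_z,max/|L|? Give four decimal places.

|L| = 2√5 ℏ ≈ 4.4721ℏ, while L_z,max = lℏ = 4ℏ.
L_z,max/|L| = 4/√20 = 0.8944.

L_z,max/|L| = 0.8944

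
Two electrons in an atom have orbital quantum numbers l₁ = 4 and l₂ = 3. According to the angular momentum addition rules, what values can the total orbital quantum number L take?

By the triangle rule, |l₁ − l₂| ≤ L ≤ l₁ + l₂.
Allowed values: L = 1, 2, 3, 4, 5, 6, 7.

L = 1, 2, 3, 4, 5, 6, 7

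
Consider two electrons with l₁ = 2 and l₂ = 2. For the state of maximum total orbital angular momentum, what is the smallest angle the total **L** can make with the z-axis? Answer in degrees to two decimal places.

θ_min ≈ 26.57°

Angular momentum addition gives L = |l₁ − l₂|, …, l₁ + l₂.
So L can be 0, 1, 2, 3, 4.
The maximum is L = 4, with |L_tot| = ℏ√(4·5) = 2√5 ℏ.
The minimum angle with z is arccos(4/√20) ≈ 26.57°.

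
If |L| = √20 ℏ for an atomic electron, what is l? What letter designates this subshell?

l = 4 (g orbital)

|L| = ℏ√(l(l+1)), so l(l+1) = 20.
Solving: l = 4.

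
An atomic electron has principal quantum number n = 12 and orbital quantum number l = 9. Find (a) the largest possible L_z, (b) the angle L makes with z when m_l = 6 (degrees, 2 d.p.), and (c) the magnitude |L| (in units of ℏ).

L_z,max = lℏ = 9ℏ.
For m_l = 6: cos θ = 6/√90, θ ≈ 50.77°.
|L| = ℏ√(9·10) = 3√10 ℏ ≈ 9.487ℏ.

L_z,max = 9ℏ; θ(m_l=6) ≈ 50.77°; |L| = 3√10 ℏ ≈ 9.487ℏ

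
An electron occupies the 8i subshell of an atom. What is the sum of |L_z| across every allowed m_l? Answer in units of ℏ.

Σ|L_z| = 42 ℏ

8i means n = 8, l = 6.
m_l runs from −6 to 6, i.e. {-6, -5, -4, -3, -2, -1, 0, 1, 2, 3, 4, 5, 6}.
Σ|m_l| = 2·6(6+1)/2 = 42.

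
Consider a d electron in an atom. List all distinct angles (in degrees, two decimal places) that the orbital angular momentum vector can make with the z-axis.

A d state has l = 2.
|L| = ℏ√(l(l+1)) = √6 ℏ.
cos θ = m_l/√6 for each m_l ∈ {-2, -1, 0, 1, 2}.

θ ∈ {35.26°, 65.91°, 90.00°, 114.09°, 144.74°}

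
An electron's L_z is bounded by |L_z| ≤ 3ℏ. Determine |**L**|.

|L| = 2√3 ℏ ≈ 3.464ℏ

Since max m_l = l, l = 3.
|L| = ℏ√(l(l+1)) = 2√3 ℏ.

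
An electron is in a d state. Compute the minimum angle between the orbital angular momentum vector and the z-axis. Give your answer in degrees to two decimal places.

θ_min ≈ 35.26°

D corresponds to l = 2.
|L| = ℏ√(l(l+1)) = √6 ℏ.
The smallest angle corresponds to the largest L_z, i.e. m_l = l = 2, giving L_z = 2ℏ.
cos θ_min = 2/√6, so θ_min ≈ 35.26°.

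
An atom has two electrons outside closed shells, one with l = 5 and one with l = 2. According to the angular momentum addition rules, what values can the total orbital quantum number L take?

L = 3, 4, 5, 6, 7

L runs from |5 − 2| = 3 to 5 + 2 = 7.
So L can be 3, 4, 5, 6, 7.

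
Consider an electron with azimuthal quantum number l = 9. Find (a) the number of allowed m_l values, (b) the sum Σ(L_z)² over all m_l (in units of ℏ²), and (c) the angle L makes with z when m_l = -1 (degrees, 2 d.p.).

19 values; Σ(L_z)² = 570 ℏ²; θ(m_l=-1) ≈ 96.05°

There are 2l+1 = 19 values of m_l.
Σ m_l² = 570, so Σ(L_z)² = 570 ℏ².
For m_l = -1: cos θ = -1/√90, θ ≈ 96.05°.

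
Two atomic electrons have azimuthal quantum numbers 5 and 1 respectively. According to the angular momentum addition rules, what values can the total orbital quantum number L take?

L = 4, 5, 6

By the triangle rule, |l₁ − l₂| ≤ L ≤ l₁ + l₂.
Allowed values: L = 4, 5, 6.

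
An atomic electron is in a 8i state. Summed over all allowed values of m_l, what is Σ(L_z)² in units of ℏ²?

For 8i, l = 6.
m_l runs from −6 to 6, i.e. {-6, -5, -4, -3, -2, -1, 0, 1, 2, 3, 4, 5, 6}.
Summing m² from −6 to 6: Σ m_l² = 182.

Σ(L_z)² = 182 ℏ²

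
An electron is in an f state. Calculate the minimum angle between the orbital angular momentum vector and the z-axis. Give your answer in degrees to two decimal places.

θ_min ≈ 30.00°

An f state has l = 3.
|L| = √(l(l+1)) ℏ = 2√3 ℏ.
The smallest angle corresponds to the largest L_z, i.e. m_l = l = 3, giving L_z = 3ℏ.
cos θ_min = 3/√12, so θ_min ≈ 30.00°.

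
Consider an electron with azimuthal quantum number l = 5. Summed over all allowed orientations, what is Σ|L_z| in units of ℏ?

Σ|L_z| = 30 ℏ

m_l ∈ {-5, -4, -3, -2, -1, 0, 1, 2, 3, 4, 5}.
Σ|m_l| = 2(1+2+…+5) = 30.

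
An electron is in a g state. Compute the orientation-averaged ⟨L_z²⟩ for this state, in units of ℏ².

G corresponds to l = 4.
m_l ∈ {-4, -3, -2, -1, 0, 1, 2, 3, 4}.
Average of L_z² over 9 states: 60/9 ℏ² = 6.667 ℏ².

⟨L_z²⟩ = 6.667 ℏ²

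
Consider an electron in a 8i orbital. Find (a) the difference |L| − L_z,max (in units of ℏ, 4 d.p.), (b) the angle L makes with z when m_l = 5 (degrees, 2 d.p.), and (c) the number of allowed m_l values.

The 8i subshell has l = 6.
|L| − L_z,max = (√42 − 6)ℏ ≈ 0.4807ℏ.
For m_l = 5: cos θ = 5/√42, θ ≈ 39.51°.
There are 2l+1 = 13 values of m_l.

|L|−L_z,max ≈ 0.4807ℏ; θ(m_l=5) ≈ 39.51°; 13 values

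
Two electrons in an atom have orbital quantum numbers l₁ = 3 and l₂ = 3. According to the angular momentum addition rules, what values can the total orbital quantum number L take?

L = 0, 1, 2, 3, 4, 5, 6

The total orbital quantum number L ranges from |l₁ − l₂| to l₁ + l₂ in integer steps.
L ∈ {0, 1, 2, 3, 4, 5, 6}.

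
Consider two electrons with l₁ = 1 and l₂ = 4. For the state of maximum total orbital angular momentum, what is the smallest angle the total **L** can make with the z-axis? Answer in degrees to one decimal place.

The total orbital quantum number L ranges from |l₁ − l₂| to l₁ + l₂ in integer steps.
L ∈ {3, 4, 5}.
The maximum is L = 5, with |L_tot| = ℏ√(5·6) = √30 ℏ.
The minimum angle with z is arccos(5/√30) ≈ 24.1°.

θ_min ≈ 24.1°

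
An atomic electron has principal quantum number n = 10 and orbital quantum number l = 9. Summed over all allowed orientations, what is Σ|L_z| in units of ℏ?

Σ|L_z| = 90 ℏ

m_l ∈ {-9, -8, -7, -6, -5, -4, -3, -2, -1, 0, 1, 2, 3, 4, 5, 6, 7, 8, 9}.
Σ|m_l| = 2(1+2+…+9) = 90.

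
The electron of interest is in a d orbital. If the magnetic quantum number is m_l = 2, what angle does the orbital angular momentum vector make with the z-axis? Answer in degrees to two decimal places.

θ ≈ 35.26°

For a d orbital, l = 2.
|L| = ℏ√(l(l+1)) = √6 ℏ.
L_z = m_l ℏ = 2ℏ.
cos θ = L_z/|L| = 2/√6, so θ ≈ 35.26°.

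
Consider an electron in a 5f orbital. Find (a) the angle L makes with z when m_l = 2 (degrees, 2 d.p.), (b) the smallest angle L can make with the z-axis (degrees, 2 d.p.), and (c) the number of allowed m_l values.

The 5f subshell has l = 3.
For m_l = 2: cos θ = 2/√12, θ ≈ 54.74°.
cos θ_min = 3/√12, so θ_min ≈ 30.00°.
There are 2l+1 = 7 values of m_l.

θ(m_l=2) ≈ 54.74°; θ_min ≈ 30.00°; 7 values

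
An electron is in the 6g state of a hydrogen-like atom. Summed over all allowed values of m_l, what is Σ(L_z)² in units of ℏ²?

6g means n = 6, l = 4.
The allowed m_l values are -4, -3, -2, -1, 0, 1, 2, 3, 4.
Summing m² from −4 to 4: Σ m_l² = 60.

Σ(L_z)² = 60 ℏ²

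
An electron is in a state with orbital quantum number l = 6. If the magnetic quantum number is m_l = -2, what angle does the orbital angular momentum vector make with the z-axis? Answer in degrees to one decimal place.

θ ≈ 108.0°

|L| = √(l(l+1)) ℏ = √42 ℏ.
L_z = m_l ℏ = −2ℏ.
cos θ = L_z/|L| = -2/√42, so θ ≈ 108.0°.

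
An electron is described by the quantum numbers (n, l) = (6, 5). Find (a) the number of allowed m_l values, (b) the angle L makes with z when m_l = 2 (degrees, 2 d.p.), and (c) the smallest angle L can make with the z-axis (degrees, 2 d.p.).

There are 2l+1 = 11 values of m_l.
For m_l = 2: cos θ = 2/√30, θ ≈ 68.58°.
cos θ_min = 5/√30, so θ_min ≈ 24.09°.

11 values; θ(m_l=2) ≈ 68.58°; θ_min ≈ 24.09°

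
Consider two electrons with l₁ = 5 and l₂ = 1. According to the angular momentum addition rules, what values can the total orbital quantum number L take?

By the triangle rule, |l₁ − l₂| ≤ L ≤ l₁ + l₂.
So L can be 4, 5, 6.

L = 4, 5, 6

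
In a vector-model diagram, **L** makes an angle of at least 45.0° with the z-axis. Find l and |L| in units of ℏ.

At minimum angle, m_l = l, so cos θ = l/√(l(l+1)); cos²θ = l/(l+1) = 0.5000.
l = cos²θ/sin²θ ≈ 1.
Then |L| = ℏ√(1·2) = √2 ℏ.

l = 1, |L| = √2 ℏ ≈ 1.414ℏ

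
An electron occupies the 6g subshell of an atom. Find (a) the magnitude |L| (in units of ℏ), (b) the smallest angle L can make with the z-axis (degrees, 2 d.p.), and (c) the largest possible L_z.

For 6g, l = 4.
|L| = ℏ√(4·5) = 2√5 ℏ ≈ 4.472ℏ.
cos θ_min = 4/√20, so θ_min ≈ 26.57°.
L_z,max = lℏ = 4ℏ.

|L| = 2√5 ℏ ≈ 4.472ℏ; θ_min ≈ 26.57°; L_z,max = 4ℏ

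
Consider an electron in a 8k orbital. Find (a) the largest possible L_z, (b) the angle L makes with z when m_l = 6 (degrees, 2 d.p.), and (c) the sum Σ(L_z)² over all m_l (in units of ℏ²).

L_z,max = 7ℏ; θ(m_l=6) ≈ 36.70°; Σ(L_z)² = 280 ℏ²

8k means n = 8, l = 7.
L_z,max = lℏ = 7ℏ.
For m_l = 6: cos θ = 6/√56, θ ≈ 36.70°.
Σ m_l² = 280, so Σ(L_z)² = 280 ℏ².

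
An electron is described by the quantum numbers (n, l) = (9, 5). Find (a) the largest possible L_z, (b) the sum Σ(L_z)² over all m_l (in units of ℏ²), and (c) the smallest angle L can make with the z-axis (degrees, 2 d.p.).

L_z,max = lℏ = 5ℏ.
Σ m_l² = 110, so Σ(L_z)² = 110 ℏ².
cos θ_min = 5/√30, so θ_min ≈ 24.09°.

L_z,max = 5ℏ; Σ(L_z)² = 110 ℏ²; θ_min ≈ 24.09°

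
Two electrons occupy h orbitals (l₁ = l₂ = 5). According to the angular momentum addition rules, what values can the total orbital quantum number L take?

L = 0, 1, 2, 3, 4, 5, 6, 7, 8, 9, 10

L runs from |5 − 5| = 0 to 5 + 5 = 10.
Allowed values: L = 0, 1, 2, 3, 4, 5, 6, 7, 8, 9, 10.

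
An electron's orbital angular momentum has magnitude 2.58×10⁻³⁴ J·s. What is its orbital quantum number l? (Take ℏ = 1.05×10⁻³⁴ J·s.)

|L|/ℏ = (2.58×10⁻³⁴)/(1.05×10⁻³⁴) ≈ 2.457.
(|L|/ℏ)² = l(l+1) ≈ 6.04 ⇒ l = 2.

l = 2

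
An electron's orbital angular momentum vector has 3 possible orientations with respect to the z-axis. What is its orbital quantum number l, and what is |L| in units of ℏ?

Since there are 2l+1 = 3 values of m_l, l = 1.
Then |L| = √(l(l+1)) ℏ = √2 ℏ.

l = 1, |L| = √2 ℏ ≈ 1.414ℏ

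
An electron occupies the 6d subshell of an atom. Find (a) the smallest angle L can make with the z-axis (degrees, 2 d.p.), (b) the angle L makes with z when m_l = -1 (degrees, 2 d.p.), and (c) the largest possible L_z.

For 6d, l = 2.
cos θ_min = 2/√6, so θ_min ≈ 35.26°.
For m_l = -1: cos θ = -1/√6, θ ≈ 114.09°.
L_z,max = lℏ = 2ℏ.

θ_min ≈ 35.26°; θ(m_l=-1) ≈ 114.09°; L_z,max = 2ℏ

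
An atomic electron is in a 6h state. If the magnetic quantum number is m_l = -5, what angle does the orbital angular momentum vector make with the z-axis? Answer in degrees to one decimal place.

θ ≈ 155.9°

6h means n = 6, l = 5.
|L|² = l(l+1)ℏ² = 30ℏ², so |L| = √30 ℏ.
L_z = m_l ℏ = −5ℏ.
cos θ = L_z/|L| = -5/√30, so θ ≈ 155.9°.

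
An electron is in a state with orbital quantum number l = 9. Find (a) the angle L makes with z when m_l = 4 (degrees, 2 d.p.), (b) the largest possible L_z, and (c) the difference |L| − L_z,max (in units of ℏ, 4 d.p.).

For m_l = 4: cos θ = 4/√90, θ ≈ 65.06°.
L_z,max = lℏ = 9ℏ.
|L| − L_z,max = (3√10 − 9)ℏ ≈ 0.4868ℏ.

θ(m_l=4) ≈ 65.06°; L_z,max = 9ℏ; |L|−L_z,max ≈ 0.4868ℏ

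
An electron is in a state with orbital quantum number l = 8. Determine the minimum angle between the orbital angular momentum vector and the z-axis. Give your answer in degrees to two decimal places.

|L| = ℏ√(l(l+1)) = 6√2 ℏ.
The smallest angle corresponds to the largest L_z, i.e. m_l = l = 8, giving L_z = 8ℏ.
cos θ_min = 8/√72, so θ_min ≈ 19.47°.

θ_min ≈ 19.47°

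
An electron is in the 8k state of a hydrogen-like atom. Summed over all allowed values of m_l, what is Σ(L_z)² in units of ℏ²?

Σ(L_z)² = 280 ℏ²

The 8k subshell has l = 7.
The allowed m_l values are -7, -6, -5, -4, -3, -2, -1, 0, 1, 2, 3, 4, 5, 6, 7.
Σ m_l² = 2·(1 + 4 + 9 + 16 + 25 + 36 + 49) = 280.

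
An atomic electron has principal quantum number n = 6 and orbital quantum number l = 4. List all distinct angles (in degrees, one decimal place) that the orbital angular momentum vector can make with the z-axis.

|L|² = l(l+1)ℏ² = 20ℏ², so |L| = 2√5 ℏ.
cos θ = m_l/√20 for each m_l ∈ {-4, -3, -2, -1, 0, 1, 2, 3, 4}.

θ ∈ {26.6°, 47.9°, 63.4°, 77.1°, 90.0°, 102.9°, 116.6°, 132.1°, 153.4°}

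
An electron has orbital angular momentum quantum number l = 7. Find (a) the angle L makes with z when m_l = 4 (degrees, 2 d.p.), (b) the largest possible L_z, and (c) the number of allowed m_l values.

For m_l = 4: cos θ = 4/√56, θ ≈ 57.69°.
L_z,max = lℏ = 7ℏ.
There are 2l+1 = 15 values of m_l.

θ(m_l=4) ≈ 57.69°; L_z,max = 7ℏ; 15 values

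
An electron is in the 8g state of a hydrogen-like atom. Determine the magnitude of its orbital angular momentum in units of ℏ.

The 8g subshell has l = 4.
|L| = ℏ√(l(l+1)) = ℏ√(4·5) = 2√5 ℏ

|L| = 2√5 ℏ ≈ 4.472ℏ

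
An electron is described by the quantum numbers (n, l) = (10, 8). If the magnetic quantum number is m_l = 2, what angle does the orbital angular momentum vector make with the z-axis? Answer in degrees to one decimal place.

θ ≈ 76.4°

|L| = ℏ√(l(l+1)) = 6√2 ℏ.
L_z = m_l ℏ = 2ℏ.
cos θ = L_z/|L| = 2/√72, so θ ≈ 76.4°.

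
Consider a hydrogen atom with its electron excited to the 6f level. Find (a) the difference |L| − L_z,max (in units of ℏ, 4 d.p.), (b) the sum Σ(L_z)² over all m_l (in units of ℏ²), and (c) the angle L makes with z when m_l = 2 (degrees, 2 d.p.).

|L|−L_z,max ≈ 0.4641ℏ; Σ(L_z)² = 28 ℏ²; θ(m_l=2) ≈ 54.74°

The 6f level has l = 3.
|L| − L_z,max = (2√3 − 3)ℏ ≈ 0.4641ℏ.
Σ m_l² = 28, so Σ(L_z)² = 28 ℏ².
For m_l = 2: cos θ = 2/√12, θ ≈ 54.74°.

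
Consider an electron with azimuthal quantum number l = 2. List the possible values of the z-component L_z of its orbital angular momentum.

L_z ∈ {−2ℏ, −ℏ, 0, ℏ, 2ℏ}

L_z = m_l ℏ with m_l ranging from −l to +l in integer steps.
For l = 2: m_l ∈ {-2, -1, 0, 1, 2}.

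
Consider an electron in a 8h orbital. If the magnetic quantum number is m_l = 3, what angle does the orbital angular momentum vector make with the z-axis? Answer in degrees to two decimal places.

The 8h subshell has l = 5.
|L| = √(l(l+1)) ℏ = √30 ℏ.
L_z = m_l ℏ = 3ℏ.
cos θ = L_z/|L| = 3/√30, so θ ≈ 56.79°.

θ ≈ 56.79°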